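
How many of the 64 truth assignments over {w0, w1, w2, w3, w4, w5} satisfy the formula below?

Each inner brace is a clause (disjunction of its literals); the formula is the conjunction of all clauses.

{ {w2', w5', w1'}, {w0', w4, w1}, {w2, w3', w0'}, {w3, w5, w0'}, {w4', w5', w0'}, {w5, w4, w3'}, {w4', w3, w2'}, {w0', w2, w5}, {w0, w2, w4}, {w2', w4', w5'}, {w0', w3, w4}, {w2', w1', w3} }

15

There are 2^6 = 64 truth assignments over (w0, w1, w2, w3, w4, w5).
Split on w3. With w3 = 1, the clauses containing w3 are satisfied and w3' drops from the rest; 9 of the 2^5 = 32 assignments to the other variables satisfy what remains.
With w3 = 0, by the same count on the reduced clause set, 6 assignments work.
Total: 9 + 6 = 15.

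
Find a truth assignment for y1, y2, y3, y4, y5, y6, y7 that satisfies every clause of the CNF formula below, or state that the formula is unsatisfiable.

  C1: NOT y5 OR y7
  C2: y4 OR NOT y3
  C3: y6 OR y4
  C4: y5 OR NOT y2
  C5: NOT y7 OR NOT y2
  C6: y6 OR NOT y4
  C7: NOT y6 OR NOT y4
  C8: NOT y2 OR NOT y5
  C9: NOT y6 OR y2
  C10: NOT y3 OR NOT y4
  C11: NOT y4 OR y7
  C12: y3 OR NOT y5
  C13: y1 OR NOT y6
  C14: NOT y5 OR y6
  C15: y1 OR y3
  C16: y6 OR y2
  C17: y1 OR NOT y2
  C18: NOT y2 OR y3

Suppose y5 = false.
(NOT y2) alone gives y2 = false.
(NOT y6) alone gives y6 = false.
That conflicts with the unit clause (y6).
That branch fails; take y5 = true instead.
(y7) alone gives y7 = true.
(NOT y2) alone gives y2 = false.
(NOT y6) alone gives y6 = false.
That conflicts with the unit clause (y6).
Neither y5 = true nor y5 = false works.

UNSATISFIABLE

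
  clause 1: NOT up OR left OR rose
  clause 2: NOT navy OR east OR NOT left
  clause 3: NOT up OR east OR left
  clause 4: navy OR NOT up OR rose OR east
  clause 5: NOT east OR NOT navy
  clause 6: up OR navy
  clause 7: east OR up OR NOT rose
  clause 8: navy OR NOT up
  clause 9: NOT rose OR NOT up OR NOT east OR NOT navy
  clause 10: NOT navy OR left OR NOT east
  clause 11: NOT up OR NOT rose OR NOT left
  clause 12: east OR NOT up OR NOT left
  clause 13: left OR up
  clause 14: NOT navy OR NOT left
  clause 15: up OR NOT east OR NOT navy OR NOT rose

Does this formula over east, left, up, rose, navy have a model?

No, unsatisfiable

Case east = false:
Case navy = false:
(up) alone gives up = true.
Now (NOT up) is unsatisfied and unit — conflict.
That branch fails; take navy = true instead.
(NOT left) alone gives left = false.
(NOT up) alone gives up = false.
Now (up) is unsatisfied and unit — conflict.
Both values of navy lead to a conflict.
That branch fails; take east = true instead.
(NOT navy) alone gives navy = false.
(up) alone gives up = true.
Now (NOT up) is unsatisfied and unit — conflict.
Both values of east lead to a conflict.
No assignment satisfies every clause.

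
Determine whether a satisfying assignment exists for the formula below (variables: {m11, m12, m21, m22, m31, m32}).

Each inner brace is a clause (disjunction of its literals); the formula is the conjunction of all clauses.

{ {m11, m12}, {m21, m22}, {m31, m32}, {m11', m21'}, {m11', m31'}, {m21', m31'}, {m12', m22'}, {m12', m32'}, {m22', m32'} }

Try m11 = 1.
The clause (m21') is unit, so m21 = 0.
The clause (m22) is unit, so m22 = 1.
The clause (m31') is unit, so m31 = 0.
The clause (m32) is unit, so m32 = 1.
Now (m32') is unsatisfied and unit — conflict.
So m11 must be the other value — set m11 = 0.
The clause (m12) is unit, so m12 = 1.
The clause (m22') is unit, so m22 = 0.
The clause (m21) is unit, so m21 = 1.
The clause (m31') is unit, so m31 = 0.
The clause (m32) is unit, so m32 = 1.
Now (m32') is unsatisfied and unit — conflict.
Both values of m11 lead to a conflict.
No assignment satisfies every clause.

No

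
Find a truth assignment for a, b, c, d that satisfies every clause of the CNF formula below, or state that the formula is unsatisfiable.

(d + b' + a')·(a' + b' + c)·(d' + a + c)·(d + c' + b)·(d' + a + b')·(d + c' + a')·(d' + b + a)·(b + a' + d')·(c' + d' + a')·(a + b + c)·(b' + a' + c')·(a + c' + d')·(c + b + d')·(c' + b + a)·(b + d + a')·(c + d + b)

Suppose d = 0.
Suppose b = 1.
(a') alone gives a = 0.
No clause remains; c is free.

a ↦ 0,  b ↦ 1,  c ↦ 0,  d ↦ 0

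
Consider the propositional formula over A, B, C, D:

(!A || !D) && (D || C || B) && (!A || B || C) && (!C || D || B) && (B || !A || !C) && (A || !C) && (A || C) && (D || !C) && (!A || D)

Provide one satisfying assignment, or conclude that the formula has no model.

Branch on A: set A = false.
The clause (!C) is unit, so C = false.
But (C) is also a unit clause — contradiction.
So A must be the other value — set A = true.
The clause (!D) is unit, so D = false.
But (D) is also a unit clause — contradiction.
Either choice for A ends in contradiction.

UNSATISFIABLE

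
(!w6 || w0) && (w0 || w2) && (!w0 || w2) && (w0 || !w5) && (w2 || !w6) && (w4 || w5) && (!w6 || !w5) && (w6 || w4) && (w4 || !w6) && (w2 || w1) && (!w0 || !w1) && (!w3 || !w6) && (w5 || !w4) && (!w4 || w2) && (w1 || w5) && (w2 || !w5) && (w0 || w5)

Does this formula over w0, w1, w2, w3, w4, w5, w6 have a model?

Satisfiable

Suppose w6 = false.
(w4) alone gives w4 = true.
(w5) alone gives w5 = true.
(w0) alone gives w0 = true.
(w2) alone gives w2 = true.
(!w1) alone gives w1 = false.
All clauses hold; w3 can take either value.
A satisfying assignment: w0: true; w1: false; w2: true; w3: true; w4: true; w5: true; w6: false.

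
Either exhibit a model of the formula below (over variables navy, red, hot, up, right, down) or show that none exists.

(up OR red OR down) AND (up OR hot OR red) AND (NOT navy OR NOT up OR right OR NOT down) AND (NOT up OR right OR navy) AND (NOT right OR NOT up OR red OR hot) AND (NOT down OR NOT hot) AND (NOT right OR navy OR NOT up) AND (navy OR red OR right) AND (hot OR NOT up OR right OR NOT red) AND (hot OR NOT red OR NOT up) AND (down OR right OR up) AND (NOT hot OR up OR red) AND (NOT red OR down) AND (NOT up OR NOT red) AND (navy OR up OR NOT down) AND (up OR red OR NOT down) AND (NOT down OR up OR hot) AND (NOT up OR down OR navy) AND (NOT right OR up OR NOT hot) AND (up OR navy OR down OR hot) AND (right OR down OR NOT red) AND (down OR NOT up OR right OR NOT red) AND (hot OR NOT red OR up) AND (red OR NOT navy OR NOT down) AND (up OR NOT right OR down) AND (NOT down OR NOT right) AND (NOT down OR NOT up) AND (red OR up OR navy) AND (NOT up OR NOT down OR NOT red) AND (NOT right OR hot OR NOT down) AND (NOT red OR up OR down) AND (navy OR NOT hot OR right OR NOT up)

navy=true, red=false, hot=true, up=true, right=false, down=false

Suppose down = false.
The clause (NOT red) is unit, so red = false.
The clause (up) is unit, so up = true.
The clause (navy) is unit, so navy = true.
Suppose right = false.
All clauses hold; hot can take either value.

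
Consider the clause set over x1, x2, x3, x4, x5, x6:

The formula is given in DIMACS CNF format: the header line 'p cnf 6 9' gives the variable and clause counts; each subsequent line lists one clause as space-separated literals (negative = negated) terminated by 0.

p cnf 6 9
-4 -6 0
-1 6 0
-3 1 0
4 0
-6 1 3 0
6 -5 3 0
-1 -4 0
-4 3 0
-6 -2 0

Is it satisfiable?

No, unsatisfiable

From the singleton clause (x4), x4 = True.
From the singleton clause (¬x6), x6 = False.
From the singleton clause (¬x1), x1 = False.
From the singleton clause (¬x3), x3 = False.
That conflicts with the unit clause (x3).
No assignment satisfies every clause.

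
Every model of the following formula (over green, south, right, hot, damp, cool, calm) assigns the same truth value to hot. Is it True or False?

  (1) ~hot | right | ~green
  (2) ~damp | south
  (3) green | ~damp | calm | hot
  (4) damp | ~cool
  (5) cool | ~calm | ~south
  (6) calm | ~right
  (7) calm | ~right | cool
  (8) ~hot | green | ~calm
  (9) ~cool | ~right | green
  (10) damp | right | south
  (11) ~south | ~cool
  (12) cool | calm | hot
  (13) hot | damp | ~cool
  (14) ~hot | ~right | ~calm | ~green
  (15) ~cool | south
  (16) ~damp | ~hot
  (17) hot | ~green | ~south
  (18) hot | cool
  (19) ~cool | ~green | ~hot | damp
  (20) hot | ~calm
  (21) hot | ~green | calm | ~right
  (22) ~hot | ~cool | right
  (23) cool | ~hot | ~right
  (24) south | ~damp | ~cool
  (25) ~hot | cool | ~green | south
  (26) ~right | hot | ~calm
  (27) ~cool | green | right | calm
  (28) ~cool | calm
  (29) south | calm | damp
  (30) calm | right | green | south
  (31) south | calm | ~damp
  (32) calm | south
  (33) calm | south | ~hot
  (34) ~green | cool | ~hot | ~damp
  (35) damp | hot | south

True

Suppose hot = 0.
The clause (cool) is unit, so cool = 1.
The clause (damp) is unit, so damp = 1.
The clause (south) is unit, so south = 1.
Now (~south) is unsatisfied and unit — conflict.
So every satisfying assignment has hot = True.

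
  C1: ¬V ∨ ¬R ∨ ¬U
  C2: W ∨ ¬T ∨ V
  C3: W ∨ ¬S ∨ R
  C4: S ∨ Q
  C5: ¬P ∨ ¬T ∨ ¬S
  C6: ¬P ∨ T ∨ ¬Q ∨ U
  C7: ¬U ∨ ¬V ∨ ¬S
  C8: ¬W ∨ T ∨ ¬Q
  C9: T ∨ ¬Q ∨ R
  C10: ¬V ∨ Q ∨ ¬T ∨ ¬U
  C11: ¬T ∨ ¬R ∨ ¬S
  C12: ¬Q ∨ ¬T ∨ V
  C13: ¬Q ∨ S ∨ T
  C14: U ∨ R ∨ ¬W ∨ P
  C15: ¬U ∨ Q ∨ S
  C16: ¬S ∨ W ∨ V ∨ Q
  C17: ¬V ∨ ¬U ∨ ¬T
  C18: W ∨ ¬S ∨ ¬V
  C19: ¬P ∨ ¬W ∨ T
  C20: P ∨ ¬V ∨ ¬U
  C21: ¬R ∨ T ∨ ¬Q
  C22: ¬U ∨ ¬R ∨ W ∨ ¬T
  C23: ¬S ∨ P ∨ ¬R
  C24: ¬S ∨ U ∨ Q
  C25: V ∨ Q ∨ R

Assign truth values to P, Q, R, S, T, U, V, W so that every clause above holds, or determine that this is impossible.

P ↦ False, Q ↦ True, R ↦ False, S ↦ False, T ↦ True, U ↦ False, V ↦ True, W ↦ False

Try S = False.
From the singleton clause (Q), Q = True.
From the singleton clause (T), T = True.
From the singleton clause (V), V = True.
From the singleton clause (¬U), U = False.
Try R = False.
Try W = False.
Every clause is now satisfied; P is unconstrained.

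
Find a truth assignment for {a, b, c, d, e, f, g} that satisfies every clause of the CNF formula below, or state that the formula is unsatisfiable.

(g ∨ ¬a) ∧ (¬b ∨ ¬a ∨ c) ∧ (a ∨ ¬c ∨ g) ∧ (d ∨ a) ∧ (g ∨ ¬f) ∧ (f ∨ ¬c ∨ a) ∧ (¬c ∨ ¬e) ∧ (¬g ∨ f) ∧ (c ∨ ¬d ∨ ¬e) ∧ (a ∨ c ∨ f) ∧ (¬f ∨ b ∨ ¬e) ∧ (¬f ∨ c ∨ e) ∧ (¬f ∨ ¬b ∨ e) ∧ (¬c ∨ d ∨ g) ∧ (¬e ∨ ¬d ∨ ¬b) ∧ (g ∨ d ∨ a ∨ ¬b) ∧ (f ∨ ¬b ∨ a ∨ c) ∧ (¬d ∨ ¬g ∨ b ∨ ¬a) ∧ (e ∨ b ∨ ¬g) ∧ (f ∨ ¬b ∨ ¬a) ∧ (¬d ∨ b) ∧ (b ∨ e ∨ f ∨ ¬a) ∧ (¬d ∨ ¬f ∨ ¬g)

UNSATISFIABLE

Try g = True.
The clause (f) is unit, so f = True.
The clause (¬d) is unit, so d = False.
The clause (a) is unit, so a = True.
Try b = False.
The clause (¬e) is unit, so e = False.
But (e) is also a unit clause — contradiction.
So b must be the other value — set b = True.
The clause (c) is unit, so c = True.
The clause (¬e) is unit, so e = False.
But (e) is also a unit clause — contradiction.
Neither b = True nor b = False works.
So g must be the other value — set g = False.
The clause (¬a) is unit, so a = False.
The clause (¬c) is unit, so c = False.
The clause (d) is unit, so d = True.
The clause (¬f) is unit, so f = False.
But (f) is also a unit clause — contradiction.
Neither g = True nor g = False works.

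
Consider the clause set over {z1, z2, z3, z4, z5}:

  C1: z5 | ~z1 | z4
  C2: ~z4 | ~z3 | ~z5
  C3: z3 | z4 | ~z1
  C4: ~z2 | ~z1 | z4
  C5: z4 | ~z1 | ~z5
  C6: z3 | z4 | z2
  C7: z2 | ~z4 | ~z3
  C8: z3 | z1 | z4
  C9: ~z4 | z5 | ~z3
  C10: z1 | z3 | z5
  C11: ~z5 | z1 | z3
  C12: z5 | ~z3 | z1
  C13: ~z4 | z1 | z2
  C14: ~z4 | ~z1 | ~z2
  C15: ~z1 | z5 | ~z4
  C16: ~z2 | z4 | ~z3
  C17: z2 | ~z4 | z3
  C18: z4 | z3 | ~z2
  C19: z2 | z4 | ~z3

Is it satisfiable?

Unsatisfiable

Branch on z5: set z5 = 1.
Branch on z4: set z4 = 0.
The clause (~z1) is unit, so z1 = 0.
The clause (z3) is unit, so z3 = 1.
The clause (~z2) is unit, so z2 = 0.
That conflicts with the unit clause (z2).
Backtrack on z4: now try z4 = 1.
The clause (~z3) is unit, so z3 = 0.
The clause (z1) is unit, so z1 = 1.
The clause (~z2) is unit, so z2 = 0.
That conflicts with the unit clause (z2).
Neither z4 = 1 nor z4 = 0 works.
Backtrack on z5: now try z5 = 0.
Branch on z1: set z1 = 0.
The clause (z3) is unit, so z3 = 1.
That conflicts with the unit clause (~z3).
Backtrack on z1: now try z1 = 1.
The clause (z4) is unit, so z4 = 1.
That conflicts with the unit clause (~z4).
Neither z1 = 1 nor z1 = 0 works.
Neither z5 = 1 nor z5 = 0 works.
No assignment satisfies every clause.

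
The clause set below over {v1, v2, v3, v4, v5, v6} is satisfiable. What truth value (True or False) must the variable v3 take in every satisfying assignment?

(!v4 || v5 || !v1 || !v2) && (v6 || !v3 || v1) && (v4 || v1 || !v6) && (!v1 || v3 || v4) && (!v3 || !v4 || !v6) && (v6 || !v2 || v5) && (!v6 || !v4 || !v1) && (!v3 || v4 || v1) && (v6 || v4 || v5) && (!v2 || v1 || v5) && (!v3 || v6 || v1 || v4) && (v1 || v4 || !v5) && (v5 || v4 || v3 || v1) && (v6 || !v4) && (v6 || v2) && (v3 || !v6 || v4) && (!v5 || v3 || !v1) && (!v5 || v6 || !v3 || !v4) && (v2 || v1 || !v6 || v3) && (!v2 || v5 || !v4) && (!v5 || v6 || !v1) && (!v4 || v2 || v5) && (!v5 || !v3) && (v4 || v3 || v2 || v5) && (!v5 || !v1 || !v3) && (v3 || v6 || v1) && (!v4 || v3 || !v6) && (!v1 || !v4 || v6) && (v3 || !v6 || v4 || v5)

True

Suppose v3 = false.
Case v1 = false:
(v6) alone gives v6 = true.
(v4) alone gives v4 = true.
But (!v4) is also a unit clause — contradiction.
So v1 must be the other value — set v1 = true.
(v4) alone gives v4 = true.
(!v6) alone gives v6 = false.
But (v6) is also a unit clause — contradiction.
Either choice for v1 ends in contradiction.
So every satisfying assignment has v3 = True.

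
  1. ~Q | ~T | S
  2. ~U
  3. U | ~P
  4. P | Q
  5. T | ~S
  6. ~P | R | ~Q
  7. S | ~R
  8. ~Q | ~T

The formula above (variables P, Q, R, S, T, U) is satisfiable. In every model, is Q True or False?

True

Suppose Q = 0.
From the singleton clause (~U), U = 0.
From the singleton clause (~P), P = 0.
That conflicts with the unit clause (P).
So every satisfying assignment has Q = True.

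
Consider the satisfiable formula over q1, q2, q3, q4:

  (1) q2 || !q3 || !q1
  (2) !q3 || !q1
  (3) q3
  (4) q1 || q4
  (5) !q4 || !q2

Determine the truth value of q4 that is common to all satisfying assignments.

Suppose q4 = false.
From the singleton clause (q3), q3 = true.
From the singleton clause (!q1), q1 = false.
But (q1) is also a unit clause — contradiction.
So every satisfying assignment has q4 = True.

True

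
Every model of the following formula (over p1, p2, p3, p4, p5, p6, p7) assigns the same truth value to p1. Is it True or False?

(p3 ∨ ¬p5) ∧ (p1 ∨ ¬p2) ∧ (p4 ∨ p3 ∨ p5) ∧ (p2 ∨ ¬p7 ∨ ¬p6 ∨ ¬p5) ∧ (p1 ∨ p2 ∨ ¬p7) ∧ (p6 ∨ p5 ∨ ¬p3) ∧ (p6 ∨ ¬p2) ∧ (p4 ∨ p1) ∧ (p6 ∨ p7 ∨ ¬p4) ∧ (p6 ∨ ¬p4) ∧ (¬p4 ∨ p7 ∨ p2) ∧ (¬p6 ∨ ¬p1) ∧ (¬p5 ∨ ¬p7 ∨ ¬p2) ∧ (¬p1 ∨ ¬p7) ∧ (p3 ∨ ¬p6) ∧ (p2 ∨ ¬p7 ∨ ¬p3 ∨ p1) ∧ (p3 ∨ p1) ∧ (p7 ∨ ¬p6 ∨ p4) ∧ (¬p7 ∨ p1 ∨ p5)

Suppose p1 = False.
The clause (¬p2) is unit, so p2 = False.
The clause (¬p7) is unit, so p7 = False.
The clause (p4) is unit, so p4 = True.
That conflicts with the unit clause (¬p4).
So every satisfying assignment has p1 = True.

True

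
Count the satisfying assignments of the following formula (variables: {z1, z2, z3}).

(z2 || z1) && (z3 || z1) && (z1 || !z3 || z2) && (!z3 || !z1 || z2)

4

There are 2^3 = 8 truth assignments over (z1, z2, z3).
Split on z2. With z2 = true, the clauses containing z2 are satisfied and !z2 drops from the rest; 3 of the 2^2 = 4 assignments to the other variables satisfy what remains.
With z2 = false, by the same count on the reduced clause set, 1 assignment works.
(One model: z1=F, z2=T, z3=T.)
Total: 3 + 1 = 4.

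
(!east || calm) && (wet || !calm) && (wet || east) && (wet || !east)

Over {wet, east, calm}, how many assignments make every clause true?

There are 2^3 = 8 truth assignments over (wet, east, calm).
Check each against the 4 clauses (columns in the order wet, east, calm):
  F F F  ✗ fails (wet || east)
  F F T  ✗ fails (wet || !calm)
  F T F  ✗ fails (!east || calm)
  F T T  ✗ fails (wet || !calm)
  T F F  ✓ satisfies all
  T F T  ✓ satisfies all
  T T F  ✗ fails (!east || calm)
  T T T  ✓ satisfies all
3 of the 8 rows are models.

3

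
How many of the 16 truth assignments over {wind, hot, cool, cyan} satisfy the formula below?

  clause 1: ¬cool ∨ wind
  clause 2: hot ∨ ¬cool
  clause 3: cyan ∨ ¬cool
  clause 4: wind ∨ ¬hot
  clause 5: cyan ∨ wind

There are 2^4 = 16 truth assignments over (wind, hot, cool, cyan).
Check each against the 5 clauses (columns in the order wind, hot, cool, cyan):
  F F F F  ✗ fails (cyan ∨ wind)
  F F F T  ✓ satisfies all
  F F T F  ✗ fails (¬cool ∨ wind)
  F F T T  ✗ fails (¬cool ∨ wind)
  F T F F  ✗ fails (wind ∨ ¬hot)
  F T F T  ✗ fails (wind ∨ ¬hot)
  F T T F  ✗ fails (¬cool ∨ wind)
  F T T T  ✗ fails (¬cool ∨ wind)
  T F F F  ✓ satisfies all
  T F F T  ✓ satisfies all
  T F T F  ✗ fails (hot ∨ ¬cool)
  T F T T  ✗ fails (hot ∨ ¬cool)
  T T F F  ✓ satisfies all
  T T F T  ✓ satisfies all
  T T T F  ✗ fails (cyan ∨ ¬cool)
  T T T T  ✓ satisfies all
6 of the 16 rows are models.

6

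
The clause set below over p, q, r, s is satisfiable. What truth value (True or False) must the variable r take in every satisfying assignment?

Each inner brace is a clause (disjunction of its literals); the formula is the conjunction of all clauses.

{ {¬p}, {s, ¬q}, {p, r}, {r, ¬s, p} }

True

Suppose r = False.
From the singleton clause (¬p), p = False.
Now (p) is unsatisfied and unit — conflict.
So every satisfying assignment has r = True.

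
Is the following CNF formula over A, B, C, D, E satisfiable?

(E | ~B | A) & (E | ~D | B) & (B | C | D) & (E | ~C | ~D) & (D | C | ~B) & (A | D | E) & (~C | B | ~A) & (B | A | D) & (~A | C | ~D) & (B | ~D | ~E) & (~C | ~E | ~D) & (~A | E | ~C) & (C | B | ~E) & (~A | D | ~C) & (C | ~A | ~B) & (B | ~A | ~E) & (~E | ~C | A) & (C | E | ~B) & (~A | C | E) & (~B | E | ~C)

Suppose E = 1.
Suppose B = 1.
Suppose D = 1.
(~C) alone gives C = 0.
(~A) alone gives A = 0.
This assignment satisfies each clause.
A satisfying assignment: A ↦ 0, B ↦ 1, C ↦ 0, D ↦ 1, E ↦ 1.

Yes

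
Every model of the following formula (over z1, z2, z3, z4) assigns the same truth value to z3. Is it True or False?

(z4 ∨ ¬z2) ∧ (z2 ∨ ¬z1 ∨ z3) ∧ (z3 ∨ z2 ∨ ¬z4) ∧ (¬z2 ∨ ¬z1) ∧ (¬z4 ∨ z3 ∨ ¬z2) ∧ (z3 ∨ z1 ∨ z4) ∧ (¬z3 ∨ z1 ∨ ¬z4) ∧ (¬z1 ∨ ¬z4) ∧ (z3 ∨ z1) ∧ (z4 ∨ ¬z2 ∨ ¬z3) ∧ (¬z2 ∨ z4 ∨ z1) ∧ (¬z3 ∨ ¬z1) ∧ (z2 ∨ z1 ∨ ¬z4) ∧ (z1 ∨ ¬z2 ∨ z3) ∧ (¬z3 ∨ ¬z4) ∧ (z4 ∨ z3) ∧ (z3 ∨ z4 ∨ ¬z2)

Suppose z3 = False.
The clause (z1) is unit, so z1 = True.
The clause (z2) is unit, so z2 = True.
Now (¬z2) is unsatisfied and unit — conflict.
So every satisfying assignment has z3 = True.

True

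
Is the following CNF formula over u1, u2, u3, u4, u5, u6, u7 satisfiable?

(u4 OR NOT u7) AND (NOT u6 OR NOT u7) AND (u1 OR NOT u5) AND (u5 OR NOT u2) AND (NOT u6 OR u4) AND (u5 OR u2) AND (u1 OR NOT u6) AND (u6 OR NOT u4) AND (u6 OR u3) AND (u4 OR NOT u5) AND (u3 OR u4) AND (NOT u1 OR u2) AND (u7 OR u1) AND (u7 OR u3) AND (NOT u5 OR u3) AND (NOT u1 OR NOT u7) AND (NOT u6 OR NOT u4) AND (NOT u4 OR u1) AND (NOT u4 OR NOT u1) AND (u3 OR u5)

Try u4 = true.
Unit clause (u6) forces u6 = true.
But (NOT u6) is also a unit clause — contradiction.
Backtrack on u4: now try u4 = false.
Unit clause (NOT u7) forces u7 = false.
Unit clause (NOT u6) forces u6 = false.
Unit clause (u3) forces u3 = true.
Unit clause (NOT u5) forces u5 = false.
Unit clause (NOT u2) forces u2 = false.
But (u2) is also a unit clause — contradiction.
Either choice for u4 ends in contradiction.
No assignment satisfies every clause.

Unsatisfiable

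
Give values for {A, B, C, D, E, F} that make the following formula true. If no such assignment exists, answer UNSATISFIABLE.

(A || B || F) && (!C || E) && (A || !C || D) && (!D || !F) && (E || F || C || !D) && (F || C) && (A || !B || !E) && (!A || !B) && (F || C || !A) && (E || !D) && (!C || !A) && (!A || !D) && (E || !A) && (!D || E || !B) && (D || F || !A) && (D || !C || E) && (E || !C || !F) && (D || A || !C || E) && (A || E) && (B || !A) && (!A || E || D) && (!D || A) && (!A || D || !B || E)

Case C = false:
From the singleton clause (F), F = true.
From the singleton clause (!D), D = false.
Case A = false:
From the singleton clause (E), E = true.
From the singleton clause (!B), B = false.
This assignment satisfies each clause.

A: false; B: false; C: false; D: false; E: true; F: true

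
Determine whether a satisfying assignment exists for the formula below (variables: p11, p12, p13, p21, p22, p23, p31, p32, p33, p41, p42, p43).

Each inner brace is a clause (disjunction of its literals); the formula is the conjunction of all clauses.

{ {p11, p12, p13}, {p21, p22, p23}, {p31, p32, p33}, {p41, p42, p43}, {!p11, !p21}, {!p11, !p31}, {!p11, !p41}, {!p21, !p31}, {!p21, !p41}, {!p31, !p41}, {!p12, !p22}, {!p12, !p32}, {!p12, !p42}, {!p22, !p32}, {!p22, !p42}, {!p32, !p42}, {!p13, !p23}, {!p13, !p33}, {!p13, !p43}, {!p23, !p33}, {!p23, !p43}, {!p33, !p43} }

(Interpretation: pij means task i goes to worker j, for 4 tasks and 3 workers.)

No

Try p11 = false.
Try p12 = true.
From the singleton clause (!p22), p22 = false.
From the singleton clause (!p32), p32 = false.
From the singleton clause (!p42), p42 = false.
Try p21 = true.
From the singleton clause (!p31), p31 = false.
From the singleton clause (p33), p33 = true.
From the singleton clause (!p41), p41 = false.
From the singleton clause (p43), p43 = true.
Now (!p43) is unsatisfied and unit — conflict.
So p21 must be the other value — set p21 = false.
From the singleton clause (p23), p23 = true.
From the singleton clause (!p13), p13 = false.
From the singleton clause (!p33), p33 = false.
From the singleton clause (p31), p31 = true.
From the singleton clause (!p41), p41 = false.
From the singleton clause (p43), p43 = true.
Now (!p43) is unsatisfied and unit — conflict.
Both values of p21 lead to a conflict.
So p12 must be the other value — set p12 = false.
From the singleton clause (p13), p13 = true.
From the singleton clause (!p23), p23 = false.
From the singleton clause (!p33), p33 = false.
From the singleton clause (!p43), p43 = false.
Try p21 = true.
From the singleton clause (!p31), p31 = false.
From the singleton clause (p32), p32 = true.
From the singleton clause (!p41), p41 = false.
From the singleton clause (p42), p42 = true.
Now (!p42) is unsatisfied and unit — conflict.
So p21 must be the other value — set p21 = false.
From the singleton clause (p22), p22 = true.
From the singleton clause (!p32), p32 = false.
From the singleton clause (p31), p31 = true.
From the singleton clause (!p41), p41 = false.
From the singleton clause (p42), p42 = true.
Now (!p42) is unsatisfied and unit — conflict.
Both values of p21 lead to a conflict.
Both values of p12 lead to a conflict.
So p11 must be the other value — set p11 = true.
From the singleton clause (!p21), p21 = false.
From the singleton clause (!p31), p31 = false.
From the singleton clause (!p41), p41 = false.
Try p22 = true.
From the singleton clause (!p12), p12 = false.
From the singleton clause (!p32), p32 = false.
From the singleton clause (p33), p33 = true.
From the singleton clause (!p42), p42 = false.
From the singleton clause (p43), p43 = true.
Now (!p43) is unsatisfied and unit — conflict.
So p22 must be the other value — set p22 = false.
From the singleton clause (p23), p23 = true.
From the singleton clause (!p13), p13 = false.
From the singleton clause (!p33), p33 = false.
From the singleton clause (p32), p32 = true.
From the singleton clause (!p12), p12 = false.
From the singleton clause (!p42), p42 = false.
From the singleton clause (p43), p43 = true.
Now (!p43) is unsatisfied and unit — conflict.
Both values of p22 lead to a conflict.
Both values of p11 lead to a conflict.
No assignment satisfies every clause.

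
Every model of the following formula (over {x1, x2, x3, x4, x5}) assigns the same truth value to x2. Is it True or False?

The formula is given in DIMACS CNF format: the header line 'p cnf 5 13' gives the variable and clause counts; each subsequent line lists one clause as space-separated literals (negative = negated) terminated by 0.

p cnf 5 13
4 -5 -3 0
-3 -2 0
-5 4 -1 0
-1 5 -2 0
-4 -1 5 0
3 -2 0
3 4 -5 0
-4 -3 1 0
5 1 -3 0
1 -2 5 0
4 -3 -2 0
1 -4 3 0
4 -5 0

Suppose x2 = True.
Unit clause (¬x3) forces x3 = False.
That conflicts with the unit clause (x3).
So every satisfying assignment has x2 = False.

False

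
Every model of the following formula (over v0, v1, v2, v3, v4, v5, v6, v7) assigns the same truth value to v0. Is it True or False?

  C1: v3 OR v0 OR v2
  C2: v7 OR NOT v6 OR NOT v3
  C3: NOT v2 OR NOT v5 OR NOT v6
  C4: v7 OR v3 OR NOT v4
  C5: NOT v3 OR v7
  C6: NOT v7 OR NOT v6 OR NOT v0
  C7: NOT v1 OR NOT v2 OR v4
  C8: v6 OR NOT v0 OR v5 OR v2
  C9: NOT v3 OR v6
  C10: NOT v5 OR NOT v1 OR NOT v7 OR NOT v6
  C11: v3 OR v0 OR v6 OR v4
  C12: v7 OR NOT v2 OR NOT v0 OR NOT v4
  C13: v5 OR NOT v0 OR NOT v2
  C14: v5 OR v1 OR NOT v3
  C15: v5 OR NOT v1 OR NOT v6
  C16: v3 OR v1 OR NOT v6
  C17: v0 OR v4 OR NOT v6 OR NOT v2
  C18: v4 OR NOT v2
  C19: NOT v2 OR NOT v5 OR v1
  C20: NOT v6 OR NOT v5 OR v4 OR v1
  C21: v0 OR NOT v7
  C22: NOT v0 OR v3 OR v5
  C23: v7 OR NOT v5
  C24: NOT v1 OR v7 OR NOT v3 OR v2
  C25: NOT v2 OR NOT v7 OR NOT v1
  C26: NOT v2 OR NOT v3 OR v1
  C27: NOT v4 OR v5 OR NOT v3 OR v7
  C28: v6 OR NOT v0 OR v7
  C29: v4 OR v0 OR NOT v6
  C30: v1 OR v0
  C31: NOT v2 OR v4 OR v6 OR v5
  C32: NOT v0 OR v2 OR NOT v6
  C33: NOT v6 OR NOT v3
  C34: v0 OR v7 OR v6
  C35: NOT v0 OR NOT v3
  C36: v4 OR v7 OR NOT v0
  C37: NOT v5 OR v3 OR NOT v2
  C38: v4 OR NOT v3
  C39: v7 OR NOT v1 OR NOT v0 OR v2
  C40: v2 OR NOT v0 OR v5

Suppose v0 = false.
Unit clause (NOT v7) forces v7 = false.
Unit clause (NOT v3) forces v3 = false.
Unit clause (v2) forces v2 = true.
Unit clause (NOT v4) forces v4 = false.
That conflicts with the unit clause (v4).
So every satisfying assignment has v0 = True.

True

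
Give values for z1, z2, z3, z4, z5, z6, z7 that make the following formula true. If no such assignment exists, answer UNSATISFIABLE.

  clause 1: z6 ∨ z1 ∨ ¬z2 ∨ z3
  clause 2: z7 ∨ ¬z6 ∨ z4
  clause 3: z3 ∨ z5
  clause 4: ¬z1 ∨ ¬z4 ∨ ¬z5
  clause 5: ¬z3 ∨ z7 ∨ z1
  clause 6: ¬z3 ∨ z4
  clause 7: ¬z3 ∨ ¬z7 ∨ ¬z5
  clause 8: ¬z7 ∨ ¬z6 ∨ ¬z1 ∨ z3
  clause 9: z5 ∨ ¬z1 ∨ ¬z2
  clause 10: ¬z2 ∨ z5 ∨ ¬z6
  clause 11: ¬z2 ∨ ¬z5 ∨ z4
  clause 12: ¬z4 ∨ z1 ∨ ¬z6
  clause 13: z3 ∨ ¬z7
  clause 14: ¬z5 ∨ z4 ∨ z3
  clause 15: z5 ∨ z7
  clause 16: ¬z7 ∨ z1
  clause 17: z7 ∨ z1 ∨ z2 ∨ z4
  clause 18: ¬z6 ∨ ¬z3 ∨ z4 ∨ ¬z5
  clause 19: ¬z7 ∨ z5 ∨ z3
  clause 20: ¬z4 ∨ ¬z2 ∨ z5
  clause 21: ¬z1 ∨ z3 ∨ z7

z1 ↦ True, z2 ↦ False, z3 ↦ True, z4 ↦ True, z5 ↦ False, z6 ↦ True, z7 ↦ True

Suppose z3 = True.
The clause (z4) is unit, so z4 = True.
Suppose z1 = True.
The clause (¬z5) is unit, so z5 = False.
The clause (¬z2) is unit, so z2 = False.
The clause (z7) is unit, so z7 = True.
Every clause is now satisfied; z6 is unconstrained.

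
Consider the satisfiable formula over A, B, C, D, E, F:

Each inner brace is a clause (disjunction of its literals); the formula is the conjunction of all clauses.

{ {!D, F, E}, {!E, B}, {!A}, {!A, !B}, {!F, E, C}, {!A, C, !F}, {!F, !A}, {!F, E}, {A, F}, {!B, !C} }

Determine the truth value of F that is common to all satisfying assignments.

Suppose F = false.
Unit clause (!A) forces A = false.
That conflicts with the unit clause (A).
So every satisfying assignment has F = True.

True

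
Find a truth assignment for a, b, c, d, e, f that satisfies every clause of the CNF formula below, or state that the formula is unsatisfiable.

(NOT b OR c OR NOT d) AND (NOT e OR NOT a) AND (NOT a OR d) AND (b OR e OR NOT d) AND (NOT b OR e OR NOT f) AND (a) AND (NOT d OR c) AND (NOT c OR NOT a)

(a) alone gives a = true.
(NOT e) alone gives e = false.
(d) alone gives d = true.
(b) alone gives b = true.
(c) alone gives c = true.
But (NOT c) is also a unit clause — contradiction.

UNSATISFIABLE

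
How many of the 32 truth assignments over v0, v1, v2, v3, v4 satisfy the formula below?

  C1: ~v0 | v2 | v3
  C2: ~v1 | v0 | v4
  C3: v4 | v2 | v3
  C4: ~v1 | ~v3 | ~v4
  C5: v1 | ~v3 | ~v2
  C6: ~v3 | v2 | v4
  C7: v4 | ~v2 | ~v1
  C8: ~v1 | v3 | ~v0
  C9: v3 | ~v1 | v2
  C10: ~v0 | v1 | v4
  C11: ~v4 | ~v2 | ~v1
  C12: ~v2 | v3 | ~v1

There are 2^5 = 32 truth assignments over (v0, v1, v2, v3, v4).
Split on v2. With v2 = 1, the clauses containing v2 are satisfied and ~v2 drops from the rest; 3 of the 2^4 = 16 assignments to the other variables satisfy what remains.
With v2 = 0, by the same count on the reduced clause set, 3 assignments work.
(One model: v0=F, v1=F, v2=F, v3=F, v4=T.)
Total: 3 + 3 = 6.

6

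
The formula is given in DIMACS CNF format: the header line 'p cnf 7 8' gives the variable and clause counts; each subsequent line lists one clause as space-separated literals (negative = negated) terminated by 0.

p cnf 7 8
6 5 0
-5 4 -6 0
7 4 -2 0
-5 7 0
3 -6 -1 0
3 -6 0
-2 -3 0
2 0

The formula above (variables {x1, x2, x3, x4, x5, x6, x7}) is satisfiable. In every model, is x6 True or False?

Suppose x6 = True.
From the singleton clause (x3), x3 = True.
From the singleton clause (¬x2), x2 = False.
That conflicts with the unit clause (x2).
So every satisfying assignment has x6 = False.

False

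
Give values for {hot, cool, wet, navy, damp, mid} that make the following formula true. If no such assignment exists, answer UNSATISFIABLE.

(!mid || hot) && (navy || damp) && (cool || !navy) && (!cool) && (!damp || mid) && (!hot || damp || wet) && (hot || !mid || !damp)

From the singleton clause (!cool), cool = false.
From the singleton clause (!navy), navy = false.
From the singleton clause (damp), damp = true.
From the singleton clause (mid), mid = true.
From the singleton clause (hot), hot = true.
No clause remains; wet is free.

hot ↦ true, cool ↦ false, wet ↦ true, navy ↦ false, damp ↦ true, mid ↦ true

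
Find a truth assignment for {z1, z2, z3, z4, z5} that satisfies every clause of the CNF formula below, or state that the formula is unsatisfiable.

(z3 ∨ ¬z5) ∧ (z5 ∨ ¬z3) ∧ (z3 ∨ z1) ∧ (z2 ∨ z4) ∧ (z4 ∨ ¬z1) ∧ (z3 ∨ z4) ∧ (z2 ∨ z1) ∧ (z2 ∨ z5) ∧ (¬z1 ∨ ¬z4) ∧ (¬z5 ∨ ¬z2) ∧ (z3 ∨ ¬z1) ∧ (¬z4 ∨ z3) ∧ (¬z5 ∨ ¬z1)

Try z3 = True.
(z5) alone gives z5 = True.
(¬z2) alone gives z2 = False.
(z4) alone gives z4 = True.
(z1) alone gives z1 = True.
But (¬z1) is also a unit clause — contradiction.
Backtrack on z3: now try z3 = False.
(¬z5) alone gives z5 = False.
(z1) alone gives z1 = True.
But (¬z1) is also a unit clause — contradiction.
Neither z3 = True nor z3 = False works.

UNSATISFIABLE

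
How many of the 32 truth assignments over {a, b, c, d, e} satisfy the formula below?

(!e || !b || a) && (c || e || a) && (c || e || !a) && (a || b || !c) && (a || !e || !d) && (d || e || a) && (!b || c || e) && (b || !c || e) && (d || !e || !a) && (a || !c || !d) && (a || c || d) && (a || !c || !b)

6

There are 2^5 = 32 truth assignments over (a, b, c, d, e).
Split on a. With a = true, the clauses containing a are satisfied and !a drops from the rest; 6 of the 2^4 = 16 assignments to the other variables satisfy what remains.
With a = false, by the same count on the reduced clause set, 0 assignments work.
Total: 6 + 0 = 6.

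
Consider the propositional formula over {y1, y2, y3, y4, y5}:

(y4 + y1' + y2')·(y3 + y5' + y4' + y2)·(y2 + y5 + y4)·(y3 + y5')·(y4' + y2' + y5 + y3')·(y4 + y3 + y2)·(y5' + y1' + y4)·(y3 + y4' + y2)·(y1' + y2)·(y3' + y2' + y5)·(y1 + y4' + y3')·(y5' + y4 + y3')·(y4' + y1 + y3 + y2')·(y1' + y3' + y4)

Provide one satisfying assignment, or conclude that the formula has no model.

y1=0, y2=1, y3=0, y4=0, y5=0

Case y3 = 0:
The clause (y5') is unit, so y5 = 0.
Case y2 = 1:
Case y4 = 0:
The clause (y1') is unit, so y1 = 0.
Every clause now holds.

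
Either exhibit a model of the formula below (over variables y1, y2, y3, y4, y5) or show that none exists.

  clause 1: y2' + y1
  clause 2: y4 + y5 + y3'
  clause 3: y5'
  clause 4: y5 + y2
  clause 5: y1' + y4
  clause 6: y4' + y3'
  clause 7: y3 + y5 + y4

y1: 1, y2: 1, y3: 0, y4: 1, y5: 0

(y5') alone gives y5 = 0.
(y2) alone gives y2 = 1.
(y1) alone gives y1 = 1.
(y4) alone gives y4 = 1.
(y3') alone gives y3 = 0.
All clauses are satisfied.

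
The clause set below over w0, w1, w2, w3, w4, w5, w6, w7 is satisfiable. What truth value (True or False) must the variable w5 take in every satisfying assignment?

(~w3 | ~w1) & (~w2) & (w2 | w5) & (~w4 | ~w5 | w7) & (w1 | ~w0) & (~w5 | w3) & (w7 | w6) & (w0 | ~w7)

Suppose w5 = 0.
From the singleton clause (~w2), w2 = 0.
Now (w2) is unsatisfied and unit — conflict.
So every satisfying assignment has w5 = True.

True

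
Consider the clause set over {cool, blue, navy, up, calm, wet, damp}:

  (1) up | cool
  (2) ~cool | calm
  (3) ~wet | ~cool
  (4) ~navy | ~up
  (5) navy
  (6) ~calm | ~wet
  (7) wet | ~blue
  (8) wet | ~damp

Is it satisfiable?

Satisfiable

From the singleton clause (navy), navy = 1.
From the singleton clause (~up), up = 0.
From the singleton clause (cool), cool = 1.
From the singleton clause (calm), calm = 1.
From the singleton clause (~wet), wet = 0.
From the singleton clause (~blue), blue = 0.
From the singleton clause (~damp), damp = 0.
Every clause now holds.
A satisfying assignment: cool ↦ 1, blue ↦ 0, navy ↦ 1, up ↦ 0, calm ↦ 1, wet ↦ 0, damp ↦ 0.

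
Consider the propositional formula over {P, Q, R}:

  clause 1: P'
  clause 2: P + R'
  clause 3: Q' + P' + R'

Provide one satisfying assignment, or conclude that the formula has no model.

Unit clause (P') forces P = 0.
Unit clause (R') forces R = 0.
Every clause is now satisfied; Q is unconstrained.

P ↦ 0, Q ↦ 0, R ↦ 0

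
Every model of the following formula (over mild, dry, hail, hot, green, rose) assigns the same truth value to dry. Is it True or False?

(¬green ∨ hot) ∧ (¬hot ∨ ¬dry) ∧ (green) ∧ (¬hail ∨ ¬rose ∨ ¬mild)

False

Suppose dry = True.
(¬hot) alone gives hot = False.
(¬green) alone gives green = False.
But (green) is also a unit clause — contradiction.
So every satisfying assignment has dry = False.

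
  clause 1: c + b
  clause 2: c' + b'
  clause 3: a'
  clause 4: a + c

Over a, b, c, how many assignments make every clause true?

1

There are 2^3 = 8 truth assignments over (a, b, c).
Split on a. With a = 1, the clauses containing a are satisfied and a' drops from the rest; 0 of the 2^2 = 4 assignments to the other variables satisfy what remains.
With a = 0, by the same count on the reduced clause set, 1 assignment works.
Total: 0 + 1 = 1.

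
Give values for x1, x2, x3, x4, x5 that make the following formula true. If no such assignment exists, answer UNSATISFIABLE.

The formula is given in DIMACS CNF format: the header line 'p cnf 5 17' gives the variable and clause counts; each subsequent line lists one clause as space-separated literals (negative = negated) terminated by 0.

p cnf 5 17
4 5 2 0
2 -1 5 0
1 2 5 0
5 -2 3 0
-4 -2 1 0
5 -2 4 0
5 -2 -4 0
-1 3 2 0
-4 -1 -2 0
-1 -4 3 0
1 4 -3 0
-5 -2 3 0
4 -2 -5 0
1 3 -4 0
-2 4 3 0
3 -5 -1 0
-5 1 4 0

x1 ↦ False, x2 ↦ False, x3 ↦ True, x4 ↦ True, x5 ↦ True

Try x4 = True.
Try x2 = False.
Try x1 = False.
From the singleton clause (x5), x5 = True.
From the singleton clause (x3), x3 = True.
Every clause now holds.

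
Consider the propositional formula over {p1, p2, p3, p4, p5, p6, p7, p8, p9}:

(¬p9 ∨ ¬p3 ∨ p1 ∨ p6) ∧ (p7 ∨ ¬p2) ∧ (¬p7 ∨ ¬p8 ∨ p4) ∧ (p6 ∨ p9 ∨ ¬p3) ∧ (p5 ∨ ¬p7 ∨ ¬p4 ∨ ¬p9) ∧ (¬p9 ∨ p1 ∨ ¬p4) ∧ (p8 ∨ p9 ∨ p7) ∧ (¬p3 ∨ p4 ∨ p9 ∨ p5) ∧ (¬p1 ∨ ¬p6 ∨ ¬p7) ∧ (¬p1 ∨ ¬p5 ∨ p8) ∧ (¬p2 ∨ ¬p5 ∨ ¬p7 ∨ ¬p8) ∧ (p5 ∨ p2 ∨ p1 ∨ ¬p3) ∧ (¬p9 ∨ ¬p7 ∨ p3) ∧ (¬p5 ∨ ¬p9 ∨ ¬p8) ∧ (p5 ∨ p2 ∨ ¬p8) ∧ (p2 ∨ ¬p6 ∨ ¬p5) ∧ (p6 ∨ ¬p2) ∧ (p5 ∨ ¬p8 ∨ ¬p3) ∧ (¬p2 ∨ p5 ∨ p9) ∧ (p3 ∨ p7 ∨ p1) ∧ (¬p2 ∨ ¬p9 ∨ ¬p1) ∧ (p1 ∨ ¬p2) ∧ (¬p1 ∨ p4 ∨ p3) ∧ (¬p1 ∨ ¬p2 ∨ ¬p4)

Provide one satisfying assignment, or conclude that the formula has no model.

p1=True; p2=False; p3=True; p4=True; p5=False; p6=False; p7=False; p8=False; p9=True

Suppose p7 = False.
Unit clause (¬p2) forces p2 = False.
Suppose p8 = False.
Unit clause (p9) forces p9 = True.
Suppose p1 = True.
Unit clause (¬p5) forces p5 = False.
Suppose p4 = True.
No clause remains; p3, p6 are free.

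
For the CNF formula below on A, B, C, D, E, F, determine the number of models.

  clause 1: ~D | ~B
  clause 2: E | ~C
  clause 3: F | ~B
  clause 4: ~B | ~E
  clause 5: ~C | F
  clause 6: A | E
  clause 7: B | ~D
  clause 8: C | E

6

There are 2^6 = 64 truth assignments over (A, B, C, D, E, F).
Split on B. With B = 1, the clauses containing B are satisfied and ~B drops from the rest; 0 of the 2^5 = 32 assignments to the other variables satisfy what remains.
With B = 0, by the same count on the reduced clause set, 6 assignments work.
Total: 0 + 6 = 6.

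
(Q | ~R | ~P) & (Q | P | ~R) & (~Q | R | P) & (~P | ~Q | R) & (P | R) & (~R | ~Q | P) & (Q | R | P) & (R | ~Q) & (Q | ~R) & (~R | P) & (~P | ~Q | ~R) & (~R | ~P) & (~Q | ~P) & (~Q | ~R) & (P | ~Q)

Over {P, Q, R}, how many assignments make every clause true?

There are 2^3 = 8 truth assignments over (P, Q, R).
Check each against the 15 clauses (columns in the order P, Q, R):
  F F F  ✗ fails (P | R)
  F F T  ✗ fails (Q | P | ~R)
  F T F  ✗ fails (~Q | R | P)
  F T T  ✗ fails (~R | ~Q | P)
  T F F  ✓ satisfies all
  T F T  ✗ fails (Q | ~R | ~P)
  T T F  ✗ fails (~P | ~Q | R)
  T T T  ✗ fails (~P | ~Q | ~R)
1 of the 8 rows is a model.

1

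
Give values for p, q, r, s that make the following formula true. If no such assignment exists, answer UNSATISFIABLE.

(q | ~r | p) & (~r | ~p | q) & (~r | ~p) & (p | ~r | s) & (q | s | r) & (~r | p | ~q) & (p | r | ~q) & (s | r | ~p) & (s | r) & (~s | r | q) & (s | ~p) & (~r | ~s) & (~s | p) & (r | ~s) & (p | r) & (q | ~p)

Suppose r = 0.
Unit clause (s) forces s = 1.
That conflicts with the unit clause (~s).
Backtrack on r: now try r = 1.
Unit clause (~p) forces p = 0.
Unit clause (q) forces q = 1.
That conflicts with the unit clause (~q).
Both values of r lead to a conflict.

UNSATISFIABLE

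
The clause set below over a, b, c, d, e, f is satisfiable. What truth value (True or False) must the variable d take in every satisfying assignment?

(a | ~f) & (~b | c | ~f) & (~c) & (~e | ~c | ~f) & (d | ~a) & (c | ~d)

Suppose d = 1.
Unit clause (~c) forces c = 0.
That conflicts with the unit clause (c).
So every satisfying assignment has d = False.

False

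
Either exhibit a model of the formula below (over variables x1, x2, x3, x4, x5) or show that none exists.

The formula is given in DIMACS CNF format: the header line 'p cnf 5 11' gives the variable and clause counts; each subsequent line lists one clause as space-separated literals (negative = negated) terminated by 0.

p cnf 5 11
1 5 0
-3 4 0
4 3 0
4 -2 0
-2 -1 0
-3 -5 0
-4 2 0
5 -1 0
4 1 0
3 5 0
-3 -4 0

Suppose x1 = False.
From the singleton clause (x5), x5 = True.
From the singleton clause (¬x3), x3 = False.
From the singleton clause (x4), x4 = True.
From the singleton clause (x2), x2 = True.
All clauses are satisfied.

x1 ↦ False, x2 ↦ True, x3 ↦ False, x4 ↦ True, x5 ↦ True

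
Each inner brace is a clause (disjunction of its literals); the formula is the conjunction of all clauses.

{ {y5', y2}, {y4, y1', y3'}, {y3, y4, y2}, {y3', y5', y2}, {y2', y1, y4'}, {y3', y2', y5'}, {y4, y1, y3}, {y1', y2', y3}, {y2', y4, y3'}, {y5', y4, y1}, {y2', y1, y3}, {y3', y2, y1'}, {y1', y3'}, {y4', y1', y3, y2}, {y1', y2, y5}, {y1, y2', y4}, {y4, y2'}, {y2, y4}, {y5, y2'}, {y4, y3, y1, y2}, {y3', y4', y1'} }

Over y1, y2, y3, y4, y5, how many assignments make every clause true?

2

There are 2^5 = 32 truth assignments over (y1, y2, y3, y4, y5).
Split on y2. With y2 = 1, the clauses containing y2 are satisfied and y2' drops from the rest; 0 of the 2^4 = 16 assignments to the other variables satisfy what remains.
With y2 = 0, by the same count on the reduced clause set, 2 assignments work.
Total: 0 + 2 = 2.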